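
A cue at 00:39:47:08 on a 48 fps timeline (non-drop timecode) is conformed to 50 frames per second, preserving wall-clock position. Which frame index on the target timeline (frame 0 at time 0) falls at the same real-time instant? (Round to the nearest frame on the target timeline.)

frame 119358

Source frame index: (0×3600 + 39×60 + 47) × 48 + 8 = 114584.
Real time: 114584 / (48) = 14323/6 s.
Target frame: (14323/6) × (50) = 358075/3 ≈ 119358.333 → 119358.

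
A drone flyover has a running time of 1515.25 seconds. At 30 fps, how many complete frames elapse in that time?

45457 frames

Frames = 1515.25 × 30 = 90915/2 ≈ 45457.5000.
Complete frames: 45457.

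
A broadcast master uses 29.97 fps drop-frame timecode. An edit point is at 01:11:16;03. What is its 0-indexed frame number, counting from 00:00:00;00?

As if non-drop at 30 labels/s: (1 × 3600 + 11 × 60 + 16) × 30 + 3 = 128283.
Minute boundaries passed: 71; those not divisible by 10: 71 − 7 = 64; dropped labels = 2 × 64 = 128.
Actual frame index = 128283 − 128 = 128155.

128155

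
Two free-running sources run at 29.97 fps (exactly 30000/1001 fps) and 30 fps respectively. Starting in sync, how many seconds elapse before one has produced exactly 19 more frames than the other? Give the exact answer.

The gap grows by |30 − 30000/1001| = 30/1001 frames per second.
Time for a 19-frame gap: 19 ÷ (30/1001) = 19019/30 s.

19019/30 seconds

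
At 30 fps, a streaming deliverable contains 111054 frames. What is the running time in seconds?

3701.8 seconds

Running time = 111054 / (30) = 3701.8 s.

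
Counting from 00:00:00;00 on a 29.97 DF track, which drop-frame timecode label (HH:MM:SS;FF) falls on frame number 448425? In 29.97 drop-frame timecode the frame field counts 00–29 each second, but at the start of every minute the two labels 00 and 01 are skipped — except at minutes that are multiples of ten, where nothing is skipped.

04:09:22;15

Each 10-minute DF block holds 10 × 60 × 30 − 9 × 2 = 17982 frames. 448425 ÷ 17982 → 24 full blocks, remainder 16857.
Within the partial block the first minute is 1800 frames and each further minute 1798, so 9 further minute boundaries passed. Total skipped labels = 18 × 24 + 2 × 9 = 450.
Non-drop label index = 448425 + 450 = 448875; at 30 labels/s that is 04:09:22:15, i.e. DF 04:09:22;15.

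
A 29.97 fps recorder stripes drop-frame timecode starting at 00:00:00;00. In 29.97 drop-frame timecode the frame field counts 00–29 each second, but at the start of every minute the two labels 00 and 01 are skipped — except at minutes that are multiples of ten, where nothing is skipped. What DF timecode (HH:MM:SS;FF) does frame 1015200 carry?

Each 10-minute DF block holds 10 × 60 × 30 − 9 × 2 = 17982 frames. 1015200 ÷ 17982 → 56 full blocks, remainder 8208.
Within the partial block the first minute is 1800 frames and each further minute 1798, so 4 further minute boundaries passed. Total skipped labels = 18 × 56 + 2 × 4 = 1016.
Non-drop label index = 1015200 + 1016 = 1016216; at 30 labels/s that is 09:24:33:26, i.e. DF 09:24:33;26.

09:24:33;26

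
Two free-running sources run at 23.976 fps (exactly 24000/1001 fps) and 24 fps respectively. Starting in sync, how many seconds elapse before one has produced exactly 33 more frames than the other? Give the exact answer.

The gap grows by |24 − 24000/1001| = 24/1001 frames per second.
Time for a 33-frame gap: 33 ÷ (24/1001) = 1376.375 s.

1376.375 seconds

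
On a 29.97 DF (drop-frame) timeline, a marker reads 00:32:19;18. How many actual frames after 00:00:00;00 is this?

58130

As if non-drop at 30 labels/s: (0 × 3600 + 32 × 60 + 19) × 30 + 18 = 58188.
Minute boundaries passed: 32; those not divisible by 10: 32 − 3 = 29; dropped labels = 2 × 29 = 58.
Actual frame index = 58188 − 58 = 58130.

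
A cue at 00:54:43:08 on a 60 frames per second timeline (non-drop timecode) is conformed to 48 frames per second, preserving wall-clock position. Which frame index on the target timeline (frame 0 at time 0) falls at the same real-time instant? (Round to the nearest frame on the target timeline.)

frame 157590

Source frame index: (0×3600 + 54×60 + 43) × 60 + 8 = 196988.
Real time: 196988 / (60) = 49247/15 s.
Target frame: (49247/15) × (48) = 787952/5 ≈ 157590.400 → 157590.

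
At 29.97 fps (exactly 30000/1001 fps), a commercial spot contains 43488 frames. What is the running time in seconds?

Running time = 43488 / (30000/1001) = 1451.0496 s.

1451.0496 seconds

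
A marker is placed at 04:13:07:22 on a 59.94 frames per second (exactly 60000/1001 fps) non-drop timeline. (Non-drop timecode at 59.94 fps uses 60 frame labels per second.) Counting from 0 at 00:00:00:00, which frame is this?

911242

Total seconds to the label: (4 × 3600 + 13 × 60 + 7) = 15187.
Frame index = 15187 × 60 + 22 = 911242.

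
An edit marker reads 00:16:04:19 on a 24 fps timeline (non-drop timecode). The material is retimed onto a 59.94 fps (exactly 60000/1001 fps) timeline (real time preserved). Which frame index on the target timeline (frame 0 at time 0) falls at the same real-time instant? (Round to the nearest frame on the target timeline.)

frame 57830

Source frame index: (0×3600 + 16×60 + 4) × 24 + 19 = 23155.
Real time: 23155 / (24) = 23155/24 s.
Target frame: (23155/24) × (60000/1001) = 5262500/91 ≈ 57829.670 → 57830.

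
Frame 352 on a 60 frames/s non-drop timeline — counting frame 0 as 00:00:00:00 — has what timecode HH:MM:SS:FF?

00:00:05:52

352 ÷ 60 = 5 full seconds, remainder 52 frames.
5 s = 0 h 0 min 5 s.
Timecode: 00:00:05:52.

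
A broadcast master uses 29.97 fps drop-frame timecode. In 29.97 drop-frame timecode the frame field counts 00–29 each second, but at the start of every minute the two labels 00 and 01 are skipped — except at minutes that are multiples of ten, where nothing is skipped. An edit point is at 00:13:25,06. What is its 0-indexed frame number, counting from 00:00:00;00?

24132

Complete 10-minute blocks: 1, each 17982 frames → 17982.
Remaining 3 whole minutes in the current block: 1800 + 2 × 1798 = 5396 frames.
Within the current minute: 25 × 30 + 6 − 2 = 754 (labels ;00/;01 skipped at this minute). Total = 17982 + 5396 + 754 = 24132.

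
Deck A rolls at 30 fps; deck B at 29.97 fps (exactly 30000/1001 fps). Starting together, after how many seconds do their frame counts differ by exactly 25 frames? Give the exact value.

The gap grows by |30000/1001 − 30| = 30/1001 frames per second.
Time for a 25-frame gap: 25 ÷ (30/1001) = 5005/6 s.

5005/6 seconds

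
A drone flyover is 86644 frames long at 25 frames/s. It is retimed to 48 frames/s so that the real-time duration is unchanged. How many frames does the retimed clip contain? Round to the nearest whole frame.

166356 frames

Frames at target rate = 86644 × (48) / (25) = 4158912/25 ≈ 166356.480.
Nearest whole frame: 166356.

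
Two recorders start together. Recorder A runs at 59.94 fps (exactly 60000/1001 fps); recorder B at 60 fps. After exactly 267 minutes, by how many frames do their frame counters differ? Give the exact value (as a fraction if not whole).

267 min = 16020 s.
A emits 60000/1001 × 16020 = 961200000/1001 frames; B emits 60 × 16020 = 961200.
Difference = 961200/1001 frames (≈ 960.2398); B is ahead of A.

961200/1001 frames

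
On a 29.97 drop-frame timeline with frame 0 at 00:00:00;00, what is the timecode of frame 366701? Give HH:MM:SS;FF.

Each 10-minute DF block holds 10 × 60 × 30 − 9 × 2 = 17982 frames. 366701 ÷ 17982 → 20 full blocks, remainder 7061.
Within the partial block the first minute is 1800 frames and each further minute 1798, so 3 further minute boundaries passed. Total skipped labels = 18 × 20 + 2 × 3 = 366.
Non-drop label index = 366701 + 366 = 367067; at 30 labels/s that is 03:23:55:17, i.e. DF 03:23:55;17.

03:23:55;17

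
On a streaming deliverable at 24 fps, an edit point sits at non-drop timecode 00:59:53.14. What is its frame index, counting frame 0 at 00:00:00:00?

Total seconds to the label: (0 × 3600 + 59 × 60 + 53) = 3593.
Frame index = 3593 × 24 + 14 = 86246.

frame 86246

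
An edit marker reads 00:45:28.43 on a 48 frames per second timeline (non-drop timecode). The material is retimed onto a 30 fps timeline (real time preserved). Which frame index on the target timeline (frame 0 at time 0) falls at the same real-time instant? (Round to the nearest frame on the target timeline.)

frame 81867

Source frame index: (0×3600 + 45×60 + 28) × 48 + 43 = 130987.
Real time: 130987 / (48) = 130987/48 s.
Target frame: (130987/48) × (30) = 654935/8 ≈ 81866.875 → 81867.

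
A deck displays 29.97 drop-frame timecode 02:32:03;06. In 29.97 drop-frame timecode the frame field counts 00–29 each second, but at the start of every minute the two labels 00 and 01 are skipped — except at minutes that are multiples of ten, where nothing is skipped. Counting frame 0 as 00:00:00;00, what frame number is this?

As if non-drop at 30 labels/s: (2 × 3600 + 32 × 60 + 3) × 30 + 6 = 273696.
Minute boundaries passed: 152; those not divisible by 10: 152 − 15 = 137; dropped labels = 2 × 137 = 274.
Actual frame index = 273696 − 274 = 273422.

273422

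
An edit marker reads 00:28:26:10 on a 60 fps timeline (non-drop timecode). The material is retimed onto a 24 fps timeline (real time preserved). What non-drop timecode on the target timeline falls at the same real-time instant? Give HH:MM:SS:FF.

Source frame index: (0×3600 + 28×60 + 26) × 60 + 10 = 102370.
Real time: 102370 / (60) = 10237/6 s.
Target frame: (10237/6) × (24) = 40948.
At 24 labels/s: frame 40948 → 00:28:26:04.

00:28:26:04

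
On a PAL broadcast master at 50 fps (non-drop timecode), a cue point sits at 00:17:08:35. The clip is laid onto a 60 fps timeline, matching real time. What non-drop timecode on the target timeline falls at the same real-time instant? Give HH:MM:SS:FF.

00:17:08:42

Source frame index: (0×3600 + 17×60 + 8) × 50 + 35 = 51435.
Real time: 51435 / (50) = 10287/10 s.
Target frame: (10287/10) × (60) = 61722.
At 60 labels/s: frame 61722 → 00:17:08:42.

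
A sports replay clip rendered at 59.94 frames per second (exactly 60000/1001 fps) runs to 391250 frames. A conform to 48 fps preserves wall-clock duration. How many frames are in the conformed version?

Target frames = source frames × (target rate / source rate) = 391250 × (48)/(60000/1001) = 391250 × 1001/1250 = 313313.

313313 frames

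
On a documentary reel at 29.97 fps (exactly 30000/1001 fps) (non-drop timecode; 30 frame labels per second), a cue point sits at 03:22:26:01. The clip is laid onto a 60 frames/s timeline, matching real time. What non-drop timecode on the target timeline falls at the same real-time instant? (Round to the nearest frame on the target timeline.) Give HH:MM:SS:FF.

Source frame index: (3×3600 + 22×60 + 26) × 30 + 1 = 364381.
Real time: 364381 / (30000/1001) = 364745381/30000 s.
Target frame: (364745381/30000) × (60) = 364745381/500 ≈ 729490.762 → 729491.
At 60 labels/s: frame 729491 → 03:22:38:11.

03:22:38:11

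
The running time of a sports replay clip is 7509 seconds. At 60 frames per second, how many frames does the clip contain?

Frames = 7509 × 60 = 450540.

450540 frames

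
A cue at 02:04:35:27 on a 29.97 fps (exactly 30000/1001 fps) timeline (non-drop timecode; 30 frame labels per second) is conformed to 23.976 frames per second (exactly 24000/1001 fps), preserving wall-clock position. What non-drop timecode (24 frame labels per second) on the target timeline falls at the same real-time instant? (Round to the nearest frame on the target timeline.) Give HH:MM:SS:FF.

Source frame index: (2×3600 + 4×60 + 35) × 30 + 27 = 224277.
Real time: 224277 / (30000/1001) = 74833759/10000 s.
Target frame: (74833759/10000) × (24000/1001) = 897108/5 ≈ 179421.600 → 179422.
At 24 labels/s: frame 179422 → 02:04:35:22.

02:04:35:22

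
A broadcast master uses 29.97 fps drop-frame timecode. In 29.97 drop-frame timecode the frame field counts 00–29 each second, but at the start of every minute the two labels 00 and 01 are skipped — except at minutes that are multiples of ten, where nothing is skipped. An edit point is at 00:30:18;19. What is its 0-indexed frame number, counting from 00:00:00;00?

As if non-drop at 30 labels/s: (0 × 3600 + 30 × 60 + 18) × 30 + 19 = 54559.
Minute boundaries passed: 30; those not divisible by 10: 30 − 3 = 27; dropped labels = 2 × 27 = 54.
Actual frame index = 54559 − 54 = 54505.

54505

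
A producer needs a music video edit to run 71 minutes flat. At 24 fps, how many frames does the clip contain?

71 min = 4260 s.
Frames = 4260 × 24 = 102240.

102240 frames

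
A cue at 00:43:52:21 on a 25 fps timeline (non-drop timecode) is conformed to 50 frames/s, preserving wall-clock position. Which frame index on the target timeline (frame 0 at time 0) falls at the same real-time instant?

Source frame index: (0×3600 + 43×60 + 52) × 25 + 21 = 65821.
Real time: 65821 / (25) = 65821/25 s.
Target frame: (65821/25) × (50) = 131642.

frame 131642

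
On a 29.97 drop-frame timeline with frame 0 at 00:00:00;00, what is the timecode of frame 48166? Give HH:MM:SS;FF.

Each 10-minute DF block holds 10 × 60 × 30 − 9 × 2 = 17982 frames. 48166 ÷ 17982 → 2 full blocks, remainder 12202.
Within the partial block the first minute is 1800 frames and each further minute 1798, so 6 further minute boundaries passed. Total skipped labels = 18 × 2 + 2 × 6 = 48.
Non-drop label index = 48166 + 48 = 48214; at 30 labels/s that is 00:26:47:04, i.e. DF 00:26:47;04.

00:26:47;04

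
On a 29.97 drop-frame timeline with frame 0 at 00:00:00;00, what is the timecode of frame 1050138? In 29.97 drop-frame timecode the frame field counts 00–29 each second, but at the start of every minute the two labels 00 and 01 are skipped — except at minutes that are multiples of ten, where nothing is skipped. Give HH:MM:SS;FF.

Each 10-minute DF block holds 10 × 60 × 30 − 9 × 2 = 17982 frames. 1050138 ÷ 17982 → 58 full blocks, remainder 7182.
Within the partial block the first minute is 1800 frames and each further minute 1798, so 3 further minute boundaries passed. Total skipped labels = 18 × 58 + 2 × 3 = 1050.
Non-drop label index = 1050138 + 1050 = 1051188; at 30 labels/s that is 09:43:59:18, i.e. DF 09:43:59;18.

09:43:59;18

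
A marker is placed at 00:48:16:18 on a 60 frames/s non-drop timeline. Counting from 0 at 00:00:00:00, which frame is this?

Total seconds to the label: (0 × 3600 + 48 × 60 + 16) = 2896.
Frame index = 2896 × 60 + 18 = 173778.

frame 173778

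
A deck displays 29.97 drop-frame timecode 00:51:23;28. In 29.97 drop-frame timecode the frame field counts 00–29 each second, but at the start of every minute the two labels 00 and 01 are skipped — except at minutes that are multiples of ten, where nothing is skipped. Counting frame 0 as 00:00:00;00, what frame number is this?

As if non-drop at 30 labels/s: (0 × 3600 + 51 × 60 + 23) × 30 + 28 = 92518.
Minute boundaries passed: 51; those not divisible by 10: 51 − 5 = 46; dropped labels = 2 × 46 = 92.
Actual frame index = 92518 − 92 = 92426.

92426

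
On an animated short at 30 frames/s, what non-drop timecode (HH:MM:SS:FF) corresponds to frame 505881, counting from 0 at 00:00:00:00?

04:41:02:21

505881 ÷ 30 = 16862 full seconds, remainder 21 frames.
16862 s = 4 h 41 min 2 s.
Timecode: 04:41:02:21.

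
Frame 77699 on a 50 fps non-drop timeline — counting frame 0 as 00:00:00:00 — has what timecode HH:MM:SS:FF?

00:25:53:49

77699 ÷ 50 = 1553 full seconds, remainder 49 frames.
1553 s = 0 h 25 min 53 s.
Timecode: 00:25:53:49.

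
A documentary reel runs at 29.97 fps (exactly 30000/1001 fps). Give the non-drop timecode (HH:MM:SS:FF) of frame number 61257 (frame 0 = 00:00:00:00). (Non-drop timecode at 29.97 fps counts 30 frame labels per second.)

00:34:01:27

61257 ÷ 30 = 2041 full seconds, remainder 27 frames.
2041 s = 0 h 34 min 1 s.
Timecode: 00:34:01:27.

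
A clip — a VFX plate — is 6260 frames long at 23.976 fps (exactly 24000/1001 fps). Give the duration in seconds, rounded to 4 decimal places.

261.0942 seconds

Running time = 6260 × 1001/24000 = 313313/1200 s ≈ 261.0942 s.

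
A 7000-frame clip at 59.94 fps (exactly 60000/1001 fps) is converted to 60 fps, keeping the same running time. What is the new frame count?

Target frames = source frames × (target rate / source rate) = 7000 × (60)/(60000/1001) = 7000 × 1001/1000 = 7007.

7007 frames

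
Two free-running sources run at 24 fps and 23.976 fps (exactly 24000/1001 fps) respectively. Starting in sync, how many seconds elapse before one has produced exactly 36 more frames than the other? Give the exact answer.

1501.5 seconds

The gap grows by |24000/1001 − 24| = 24/1001 frames per second.
Time for a 36-frame gap: 36 ÷ (24/1001) = 1501.5 s.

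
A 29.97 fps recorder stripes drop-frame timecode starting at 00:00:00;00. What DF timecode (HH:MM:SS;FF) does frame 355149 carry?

Ten DF minutes hold 17982 frames, so frame 355149 lies in block 19 (frames 341658–359639) with 13491 frames into that block.
The block's first minute is 1800 frames and the rest 1798 each; 13491 frames reaches minute 7, so 19 × 18 + 7 × 2 = 356 labels have been skipped so far.
Adding those back, label number 355149 + 356 = 355505 at 30 labels/s is 11850 s + 5 f = 3 h 17 min 30 s frame 5, i.e. 03:17:30;05.

03:17:30;05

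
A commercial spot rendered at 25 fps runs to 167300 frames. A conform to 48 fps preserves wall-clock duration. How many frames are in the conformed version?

321216 frames

Target frames = source frames × (target rate / source rate) = 167300 × (48)/(25) = 167300 × 48/25 = 321216.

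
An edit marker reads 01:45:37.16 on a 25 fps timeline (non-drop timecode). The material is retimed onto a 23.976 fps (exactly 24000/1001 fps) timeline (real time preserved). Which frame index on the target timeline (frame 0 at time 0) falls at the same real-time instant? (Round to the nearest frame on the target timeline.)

Source frame index: (1×3600 + 45×60 + 37) × 25 + 16 = 158441.
Real time: 158441 / (25) = 158441/25 s.
Target frame: (158441/25) × (24000/1001) = 152103360/1001 ≈ 151951.409 → 151951.

frame 151951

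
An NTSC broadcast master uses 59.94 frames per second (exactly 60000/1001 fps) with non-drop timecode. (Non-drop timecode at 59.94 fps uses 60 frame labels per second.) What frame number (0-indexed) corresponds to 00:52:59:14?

Total seconds to the label: (0 × 3600 + 52 × 60 + 59) = 3179.
Frame index = 3179 × 60 + 14 = 190754.

frame 190754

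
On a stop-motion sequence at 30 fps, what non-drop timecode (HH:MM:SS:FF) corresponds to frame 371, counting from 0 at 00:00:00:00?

00:00:12:11

371 ÷ 30 = 12 full seconds, remainder 11 frames.
12 s = 0 h 0 min 12 s.
Timecode: 00:00:12:11.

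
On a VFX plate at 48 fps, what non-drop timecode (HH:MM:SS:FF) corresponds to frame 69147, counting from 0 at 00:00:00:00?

00:24:00:27

69147 ÷ 48 = 1440 full seconds, remainder 27 frames.
1440 s = 0 h 24 min 0 s.
Timecode: 00:24:00:27.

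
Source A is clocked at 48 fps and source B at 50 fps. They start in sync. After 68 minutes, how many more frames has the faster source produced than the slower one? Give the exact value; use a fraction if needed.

68 min = 4080 s.
A emits 48 × 4080 = 195840 frames; B emits 50 × 4080 = 204000.
Difference = 8160 frames; B is ahead of A.

8160 frames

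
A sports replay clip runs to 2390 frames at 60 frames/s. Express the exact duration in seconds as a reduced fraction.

Running time = 2390 ÷ (60) = 2390 × 1/60 = 239/6 s.

239/6 seconds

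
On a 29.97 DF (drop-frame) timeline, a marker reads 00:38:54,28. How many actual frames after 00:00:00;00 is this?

69978

Complete 10-minute blocks: 3, each 17982 frames → 53946.
Remaining 8 whole minutes in the current block: 1800 + 7 × 1798 = 14386 frames.
Within the current minute: 54 × 30 + 28 − 2 = 1646 (labels ;00/;01 skipped at this minute). Total = 53946 + 14386 + 1646 = 69978.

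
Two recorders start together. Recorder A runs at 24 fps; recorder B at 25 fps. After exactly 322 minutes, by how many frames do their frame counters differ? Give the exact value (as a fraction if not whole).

19320 frames

322 min = 19320 s.
A emits 24 × 19320 = 463680 frames; B emits 25 × 19320 = 483000.
Difference = 19320 frames; B is ahead of A.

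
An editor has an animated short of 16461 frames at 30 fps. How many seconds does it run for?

548.7 seconds

Running time = 16461 / (30) = 548.7 s.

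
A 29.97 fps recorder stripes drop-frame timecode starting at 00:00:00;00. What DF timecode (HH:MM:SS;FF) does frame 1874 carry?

Each 10-minute DF block holds 10 × 60 × 30 − 9 × 2 = 17982 frames. 1874 ÷ 17982 → 0 full blocks, remainder 1874.
Within the partial block the first minute is 1800 frames and each further minute 1798, so 1 further minute boundary passed. Total skipped labels = 18 × 0 + 2 × 1 = 2.
Non-drop label index = 1874 + 2 = 1876; at 30 labels/s that is 00:01:02:16, i.e. DF 00:01:02;16.

00:01:02;16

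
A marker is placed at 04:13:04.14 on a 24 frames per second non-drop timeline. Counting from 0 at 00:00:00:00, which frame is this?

Total seconds to the label: (4 × 3600 + 13 × 60 + 4) = 15184.
Frame index = 15184 × 24 + 14 = 364430.

frame 364430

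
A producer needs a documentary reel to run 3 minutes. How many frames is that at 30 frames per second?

5400 frames

3 min = 180 s.
Frames = 180 × 30 = 5400.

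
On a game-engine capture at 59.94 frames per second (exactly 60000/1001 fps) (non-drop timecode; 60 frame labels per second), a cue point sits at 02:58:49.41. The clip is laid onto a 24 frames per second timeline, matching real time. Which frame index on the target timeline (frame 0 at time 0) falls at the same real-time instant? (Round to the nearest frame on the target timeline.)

Source frame index: (2×3600 + 58×60 + 49) × 60 + 41 = 643781.
Real time: 643781 / (60000/1001) = 644424781/60000 s.
Target frame: (644424781/60000) × (24) = 644424781/2500 ≈ 257769.912 → 257770.

frame 257770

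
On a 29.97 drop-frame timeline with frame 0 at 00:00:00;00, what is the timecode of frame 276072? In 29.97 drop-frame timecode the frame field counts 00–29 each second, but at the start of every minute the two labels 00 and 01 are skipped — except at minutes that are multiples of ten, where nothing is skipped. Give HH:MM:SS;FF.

02:33:31;18

Ten DF minutes hold 17982 frames, so frame 276072 lies in block 15 (frames 269730–287711) with 6342 frames into that block.
The block's first minute is 1800 frames and the rest 1798 each; 6342 frames reaches minute 3, so 15 × 18 + 3 × 2 = 276 labels have been skipped so far.
Adding those back, label number 276072 + 276 = 276348 at 30 labels/s is 9211 s + 18 f = 2 h 33 min 31 s frame 18, i.e. 02:33:31;18.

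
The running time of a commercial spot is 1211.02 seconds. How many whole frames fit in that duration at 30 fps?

Frames = 1211.02 × 30 = 181653/5 ≈ 36330.6000.
Complete frames: 36330.

36330 frames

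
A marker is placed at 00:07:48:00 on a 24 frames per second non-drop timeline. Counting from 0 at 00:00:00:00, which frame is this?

11232

Total seconds to the label: (0 × 3600 + 7 × 60 + 48) = 468.
Frame index = 468 × 24 + 0 = 11232.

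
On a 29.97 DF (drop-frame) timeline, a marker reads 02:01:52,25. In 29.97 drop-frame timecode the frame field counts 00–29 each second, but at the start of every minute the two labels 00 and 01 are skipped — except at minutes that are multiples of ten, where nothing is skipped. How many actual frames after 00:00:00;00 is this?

As if non-drop at 30 labels/s: (2 × 3600 + 1 × 60 + 52) × 30 + 25 = 219385.
Minute boundaries passed: 121; those not divisible by 10: 121 − 12 = 109; dropped labels = 2 × 109 = 218.
Actual frame index = 219385 − 218 = 219167.

219167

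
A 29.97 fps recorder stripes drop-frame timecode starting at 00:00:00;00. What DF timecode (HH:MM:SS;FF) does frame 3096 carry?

00:01:43;08

Each 10-minute DF block holds 10 × 60 × 30 − 9 × 2 = 17982 frames. 3096 ÷ 17982 → 0 full blocks, remainder 3096.
Within the partial block the first minute is 1800 frames and each further minute 1798, so 1 further minute boundary passed. Total skipped labels = 18 × 0 + 2 × 1 = 2.
Non-drop label index = 3096 + 2 = 3098; at 30 labels/s that is 00:01:43:08, i.e. DF 00:01:43;08.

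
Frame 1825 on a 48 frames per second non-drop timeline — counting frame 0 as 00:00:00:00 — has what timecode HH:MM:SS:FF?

00:00:38:01

1825 ÷ 48 = 38 full seconds, remainder 1 frame.
38 s = 0 h 0 min 38 s.
Timecode: 00:00:38:01.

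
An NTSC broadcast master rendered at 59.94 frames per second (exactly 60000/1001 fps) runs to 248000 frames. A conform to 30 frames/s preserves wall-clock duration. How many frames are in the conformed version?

Target frames = source frames × (target rate / source rate) = 248000 × (30)/(60000/1001) = 248000 × 1001/2000 = 124124.

124124 frames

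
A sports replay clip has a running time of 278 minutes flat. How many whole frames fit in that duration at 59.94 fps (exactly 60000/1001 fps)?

278 min = 16680 s.
Frames = 16680 × 60000/1001 = 1000800000/1001 ≈ 999800.1998.
Complete frames: 999800.

999800 frames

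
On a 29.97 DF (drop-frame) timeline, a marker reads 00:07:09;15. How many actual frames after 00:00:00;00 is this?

12871

As if non-drop at 30 labels/s: (0 × 3600 + 7 × 60 + 9) × 30 + 15 = 12885.
Minute boundaries passed: 7; those not divisible by 10: 7 − 0 = 7; dropped labels = 2 × 7 = 14.
Actual frame index = 12885 − 14 = 12871.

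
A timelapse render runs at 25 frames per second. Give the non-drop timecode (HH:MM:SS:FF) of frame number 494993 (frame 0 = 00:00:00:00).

494993 ÷ 25 = 19799 full seconds, remainder 18 frames.
19799 s = 5 h 29 min 59 s.
Timecode: 05:29:59:18.

05:29:59:18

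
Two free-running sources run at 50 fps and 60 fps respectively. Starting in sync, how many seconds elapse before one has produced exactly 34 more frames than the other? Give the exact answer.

3.4 seconds

The gap grows by |60 − 50| = 10 frames per second.
Time for a 34-frame gap: 34 ÷ (10) = 3.4 s.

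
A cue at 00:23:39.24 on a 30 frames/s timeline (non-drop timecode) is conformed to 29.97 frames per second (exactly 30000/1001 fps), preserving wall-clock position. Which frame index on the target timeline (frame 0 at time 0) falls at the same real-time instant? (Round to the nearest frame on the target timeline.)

Source frame index: (0×3600 + 23×60 + 39) × 30 + 24 = 42594.
Real time: 42594 / (30) = 7099/5 s.
Target frame: (7099/5) × (30000/1001) = 42594000/1001 ≈ 42551.449 → 42551.

frame 42551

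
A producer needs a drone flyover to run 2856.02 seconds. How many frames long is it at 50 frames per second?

142801 frames

Frames = 2856.02 × 50 = 142801.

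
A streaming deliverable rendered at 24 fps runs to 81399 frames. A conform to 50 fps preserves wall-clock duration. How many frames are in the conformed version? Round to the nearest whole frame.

Frames at target rate = 81399 × (50) / (24) = 678325/4 ≈ 169581.250.
Nearest whole frame: 169581.

169581 frames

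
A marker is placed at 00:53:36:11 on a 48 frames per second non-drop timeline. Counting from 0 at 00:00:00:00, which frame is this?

Total seconds to the label: (0 × 3600 + 53 × 60 + 36) = 3216.
Frame index = 3216 × 48 + 11 = 154379.

154379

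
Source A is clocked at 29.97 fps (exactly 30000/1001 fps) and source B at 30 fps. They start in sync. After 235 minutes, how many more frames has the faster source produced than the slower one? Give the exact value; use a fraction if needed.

423000/1001 frames

235 min = 14100 s.
A emits 30000/1001 × 14100 = 423000000/1001 frames; B emits 30 × 14100 = 423000.
Difference = 423000/1001 frames (≈ 422.5774); B is ahead of A.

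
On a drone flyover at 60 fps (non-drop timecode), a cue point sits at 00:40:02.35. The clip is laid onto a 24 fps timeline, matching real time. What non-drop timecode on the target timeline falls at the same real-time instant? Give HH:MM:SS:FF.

00:40:02:14

Source frame index: (0×3600 + 40×60 + 2) × 60 + 35 = 144155.
Real time: 144155 / (60) = 28831/12 s.
Target frame: (28831/12) × (24) = 57662.
At 24 labels/s: frame 57662 → 00:40:02:14.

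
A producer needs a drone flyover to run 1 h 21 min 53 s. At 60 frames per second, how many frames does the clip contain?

294780 frames

1 h 21 min 53 s = 4913 s.
Frames = 4913 × 60 = 294780.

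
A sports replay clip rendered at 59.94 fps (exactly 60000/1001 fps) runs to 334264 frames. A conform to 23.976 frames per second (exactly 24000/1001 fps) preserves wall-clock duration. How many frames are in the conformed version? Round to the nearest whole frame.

133706 frames

Frames at target rate = 334264 × (24000/1001) / (60000/1001) = 668528/5 ≈ 133705.600.
Nearest whole frame: 133706.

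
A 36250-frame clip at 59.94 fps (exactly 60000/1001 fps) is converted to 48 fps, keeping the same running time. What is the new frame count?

Target frames = source frames × (target rate / source rate) = 36250 × (48)/(60000/1001) = 36250 × 1001/1250 = 29029.

29029 frames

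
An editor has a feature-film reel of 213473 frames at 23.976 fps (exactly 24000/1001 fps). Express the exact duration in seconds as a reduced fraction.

213686473/24000 seconds

Running time = 213473 ÷ (24000/1001) = 213473 × 1001/24000 = 213686473/24000 s.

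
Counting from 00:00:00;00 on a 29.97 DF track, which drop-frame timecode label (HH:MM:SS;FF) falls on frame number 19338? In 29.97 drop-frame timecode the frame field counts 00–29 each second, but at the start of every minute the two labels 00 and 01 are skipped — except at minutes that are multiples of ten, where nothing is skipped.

00:10:45;06

Each 10-minute DF block holds 10 × 60 × 30 − 9 × 2 = 17982 frames. 19338 ÷ 17982 → 1 full block, remainder 1356.
Within the partial block the first minute is 1800 frames and each further minute 1798, so 0 further minute boundaries passed. Total skipped labels = 18 × 1 + 2 × 0 = 18.
Non-drop label index = 19338 + 18 = 19356; at 30 labels/s that is 00:10:45:06, i.e. DF 00:10:45;06.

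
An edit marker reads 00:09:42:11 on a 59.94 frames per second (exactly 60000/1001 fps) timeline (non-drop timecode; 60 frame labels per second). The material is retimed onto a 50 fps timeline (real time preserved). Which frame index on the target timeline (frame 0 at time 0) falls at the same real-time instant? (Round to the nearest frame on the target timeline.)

Source frame index: (0×3600 + 9×60 + 42) × 60 + 11 = 34931.
Real time: 34931 / (60000/1001) = 34965931/60000 s.
Target frame: (34965931/60000) × (50) = 34965931/1200 ≈ 29138.276 → 29138.

frame 29138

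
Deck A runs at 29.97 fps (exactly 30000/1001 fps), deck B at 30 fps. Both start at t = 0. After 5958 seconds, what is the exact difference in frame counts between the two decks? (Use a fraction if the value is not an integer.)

A emits 30000/1001 × 5958 = 178740000/1001 frames; B emits 30 × 5958 = 178740.
Difference = 178740/1001 frames (≈ 178.5614); B is ahead of A.

178740/1001 frames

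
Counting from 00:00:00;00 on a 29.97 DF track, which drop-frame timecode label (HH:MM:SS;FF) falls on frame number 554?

00:00:18;14

Ten DF minutes hold 17982 frames, so frame 554 lies in block 0 (frames 0–17981) with 554 frames into that block.
The block's first minute is 1800 frames and the rest 1798 each; 554 frames reaches minute 0, so 0 × 18 + 0 × 2 = 0 labels have been skipped so far.
Adding those back, label number 554 + 0 = 554 at 30 labels/s is 18 s + 14 f = 0 h 0 min 18 s frame 14, i.e. 00:00:18;14.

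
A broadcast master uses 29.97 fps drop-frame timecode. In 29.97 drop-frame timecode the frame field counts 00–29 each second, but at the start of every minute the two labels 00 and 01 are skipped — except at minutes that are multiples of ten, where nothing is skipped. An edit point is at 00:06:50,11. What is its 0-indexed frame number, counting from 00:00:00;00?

12299

Complete 10-minute blocks: 0, each 17982 frames → 0.
Remaining 6 whole minutes in the current block: 1800 + 5 × 1798 = 10790 frames.
Within the current minute: 50 × 30 + 11 − 2 = 1509 (labels ;00/;01 skipped at this minute). Total = 0 + 10790 + 1509 = 12299.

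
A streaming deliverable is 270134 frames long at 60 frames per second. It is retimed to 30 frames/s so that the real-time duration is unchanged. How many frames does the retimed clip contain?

Target frames = source frames × (target rate / source rate) = 270134 × (30)/(60) = 270134 × 1/2 = 135067.

135067 frames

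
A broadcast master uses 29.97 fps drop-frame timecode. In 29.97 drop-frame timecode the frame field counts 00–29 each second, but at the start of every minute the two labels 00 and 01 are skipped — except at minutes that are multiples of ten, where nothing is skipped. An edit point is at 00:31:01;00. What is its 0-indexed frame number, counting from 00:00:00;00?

As if non-drop at 30 labels/s: (0 × 3600 + 31 × 60 + 1) × 30 + 0 = 55830.
Minute boundaries passed: 31; those not divisible by 10: 31 − 3 = 28; dropped labels = 2 × 28 = 56.
Actual frame index = 55830 − 56 = 55774.

55774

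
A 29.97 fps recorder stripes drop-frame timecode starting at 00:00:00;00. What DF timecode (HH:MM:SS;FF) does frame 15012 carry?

00:08:20;28

Each 10-minute DF block holds 10 × 60 × 30 − 9 × 2 = 17982 frames. 15012 ÷ 17982 → 0 full blocks, remainder 15012.
Within the partial block the first minute is 1800 frames and each further minute 1798, so 8 further minute boundaries passed. Total skipped labels = 18 × 0 + 2 × 8 = 16.
Non-drop label index = 15012 + 16 = 15028; at 30 labels/s that is 00:08:20:28, i.e. DF 00:08:20;28.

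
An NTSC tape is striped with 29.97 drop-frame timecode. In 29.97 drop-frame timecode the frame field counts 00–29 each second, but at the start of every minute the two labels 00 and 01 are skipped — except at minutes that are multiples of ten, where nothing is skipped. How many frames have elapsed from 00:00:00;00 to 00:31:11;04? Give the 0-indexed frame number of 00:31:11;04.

As if non-drop at 30 labels/s: (0 × 3600 + 31 × 60 + 11) × 30 + 4 = 56134.
Minute boundaries passed: 31; those not divisible by 10: 31 − 3 = 28; dropped labels = 2 × 28 = 56.
Actual frame index = 56134 − 56 = 56078.

56078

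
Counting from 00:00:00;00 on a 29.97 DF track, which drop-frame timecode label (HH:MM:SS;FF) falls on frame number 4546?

00:02:31;20

Each 10-minute DF block holds 10 × 60 × 30 − 9 × 2 = 17982 frames. 4546 ÷ 17982 → 0 full blocks, remainder 4546.
Within the partial block the first minute is 1800 frames and each further minute 1798, so 2 further minute boundaries passed. Total skipped labels = 18 × 0 + 2 × 2 = 4.
Non-drop label index = 4546 + 4 = 4550; at 30 labels/s that is 00:02:31:20, i.e. DF 00:02:31;20.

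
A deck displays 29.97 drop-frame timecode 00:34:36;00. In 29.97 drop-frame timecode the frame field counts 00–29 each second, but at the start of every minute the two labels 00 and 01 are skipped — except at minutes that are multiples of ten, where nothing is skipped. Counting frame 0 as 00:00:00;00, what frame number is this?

Complete 10-minute blocks: 3, each 17982 frames → 53946.
Remaining 4 whole minutes in the current block: 1800 + 3 × 1798 = 7194 frames.
Within the current minute: 36 × 30 + 0 − 2 = 1078 (labels ;00/;01 skipped at this minute). Total = 53946 + 7194 + 1078 = 62218.

62218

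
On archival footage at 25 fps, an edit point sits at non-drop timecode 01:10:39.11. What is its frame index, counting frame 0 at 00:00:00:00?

Total seconds to the label: (1 × 3600 + 10 × 60 + 39) = 4239.
Frame index = 4239 × 25 + 11 = 105986.

frame 105986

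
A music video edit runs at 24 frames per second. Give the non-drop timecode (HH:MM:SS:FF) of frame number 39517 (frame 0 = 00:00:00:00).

00:27:26:13

39517 ÷ 24 = 1646 full seconds, remainder 13 frames.
1646 s = 0 h 27 min 26 s.
Timecode: 00:27:26:13.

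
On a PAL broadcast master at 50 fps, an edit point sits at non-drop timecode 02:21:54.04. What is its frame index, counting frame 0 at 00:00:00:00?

425704

Total seconds to the label: (2 × 3600 + 21 × 60 + 54) = 8514.
Frame index = 8514 × 50 + 4 = 425704.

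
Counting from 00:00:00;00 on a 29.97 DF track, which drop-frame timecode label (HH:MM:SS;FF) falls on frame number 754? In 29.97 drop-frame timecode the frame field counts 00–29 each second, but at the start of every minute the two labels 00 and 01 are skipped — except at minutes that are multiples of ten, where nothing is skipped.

00:00:25;04

Ten DF minutes hold 17982 frames, so frame 754 lies in block 0 (frames 0–17981) with 754 frames into that block.
The block's first minute is 1800 frames and the rest 1798 each; 754 frames reaches minute 0, so 0 × 18 + 0 × 2 = 0 labels have been skipped so far.
Adding those back, label number 754 + 0 = 754 at 30 labels/s is 25 s + 4 f = 0 h 0 min 25 s frame 4, i.e. 00:00:25;04.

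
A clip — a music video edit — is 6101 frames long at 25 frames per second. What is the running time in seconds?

244.04 seconds

Running time = 6101 / (25) = 244.04 s.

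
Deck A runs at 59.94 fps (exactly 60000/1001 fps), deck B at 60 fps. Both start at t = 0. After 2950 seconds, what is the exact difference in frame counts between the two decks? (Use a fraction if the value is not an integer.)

A emits 60000/1001 × 2950 = 177000000/1001 frames; B emits 60 × 2950 = 177000.
Difference = 177000/1001 frames (≈ 176.8232); B is ahead of A.

177000/1001 frames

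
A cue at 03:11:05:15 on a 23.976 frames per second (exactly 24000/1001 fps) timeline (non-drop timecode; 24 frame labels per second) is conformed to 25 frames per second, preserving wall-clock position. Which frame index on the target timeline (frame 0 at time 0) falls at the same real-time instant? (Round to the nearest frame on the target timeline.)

frame 286927

Source frame index: (3×3600 + 11×60 + 5) × 24 + 15 = 275175.
Real time: 275175 / (24000/1001) = 3672669/320 s.
Target frame: (3672669/320) × (25) = 18363345/64 ≈ 286927.266 → 286927.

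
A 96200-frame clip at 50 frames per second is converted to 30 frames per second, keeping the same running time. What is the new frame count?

57720 frames

Target frames = source frames × (target rate / source rate) = 96200 × (30)/(50) = 96200 × 3/5 = 57720.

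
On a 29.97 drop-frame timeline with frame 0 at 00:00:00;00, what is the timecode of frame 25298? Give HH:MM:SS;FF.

Ten DF minutes hold 17982 frames, so frame 25298 lies in block 1 (frames 17982–35963) with 7316 frames into that block.
The block's first minute is 1800 frames and the rest 1798 each; 7316 frames reaches minute 4, so 1 × 18 + 4 × 2 = 26 labels have been skipped so far.
Adding those back, label number 25298 + 26 = 25324 at 30 labels/s is 844 s + 4 f = 0 h 14 min 4 s frame 4, i.e. 00:14:04;04.

00:14:04;04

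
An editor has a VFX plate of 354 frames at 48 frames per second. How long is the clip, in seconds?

Running time = 354 / (48) = 7.375 s.

7.375 seconds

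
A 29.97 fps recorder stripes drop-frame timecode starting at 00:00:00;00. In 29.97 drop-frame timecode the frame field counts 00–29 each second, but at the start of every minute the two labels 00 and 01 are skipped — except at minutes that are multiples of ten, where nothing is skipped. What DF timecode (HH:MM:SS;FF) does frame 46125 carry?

Each 10-minute DF block holds 10 × 60 × 30 − 9 × 2 = 17982 frames. 46125 ÷ 17982 → 2 full blocks, remainder 10161.
Within the partial block the first minute is 1800 frames and each further minute 1798, so 5 further minute boundaries passed. Total skipped labels = 18 × 2 + 2 × 5 = 46.
Non-drop label index = 46125 + 46 = 46171; at 30 labels/s that is 00:25:39:01, i.e. DF 00:25:39;01.

00:25:39;01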